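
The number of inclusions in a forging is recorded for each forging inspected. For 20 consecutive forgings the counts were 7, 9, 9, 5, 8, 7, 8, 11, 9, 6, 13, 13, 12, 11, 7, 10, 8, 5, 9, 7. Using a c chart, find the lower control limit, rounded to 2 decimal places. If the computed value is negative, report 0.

c̄ = (7 + 9 + 9 + 5 + 8 + 7 + 8 + 11 + 9 + 6 + 13 + 13 + 12 + 11 + 7 + 10 + 8 + 5 + 9 + 7) / 20 = 174 / 20 = 8.7000
LCL = c̄ − 3√c̄ = 8.7000 − 3 × 2.9496 = -0.1487 → 0 (cannot be negative)

0.00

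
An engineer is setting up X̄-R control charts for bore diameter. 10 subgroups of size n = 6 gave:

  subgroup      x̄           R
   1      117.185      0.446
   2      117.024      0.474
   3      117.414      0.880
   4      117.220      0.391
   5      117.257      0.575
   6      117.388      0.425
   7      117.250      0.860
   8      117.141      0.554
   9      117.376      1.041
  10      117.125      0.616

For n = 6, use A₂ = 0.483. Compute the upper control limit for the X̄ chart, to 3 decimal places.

117.540

X̄̄ = (117.185 + 117.024 + 117.414 + 117.220 + 117.257 + 117.388 + 117.250 + 117.141 + 117.376 + 117.125) / 10 = 1172.3800 / 10 = 117.2380
R̄ = (0.446 + 0.474 + 0.880 + 0.391 + 0.575 + 0.425 + 0.860 + 0.554 + 1.041 + 0.616) / 10 = 6.2620 / 10 = 0.6262
UCL = X̄̄ + A₂·R̄ = 117.2380 + 0.483 × 0.6262 = 117.5405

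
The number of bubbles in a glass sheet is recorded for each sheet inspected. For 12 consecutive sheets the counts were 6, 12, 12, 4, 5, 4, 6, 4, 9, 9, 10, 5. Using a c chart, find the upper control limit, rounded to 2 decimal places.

15.20

c̄ = (6 + 12 + 12 + 4 + 5 + 4 + 6 + 4 + 9 + 9 + 10 + 5) / 12 = 86 / 12 = 7.1667
UCL = c̄ + 3√c̄ = 7.1667 + 3 × √7.1667 = 7.1667 + 3 × 2.6771 = 15.1979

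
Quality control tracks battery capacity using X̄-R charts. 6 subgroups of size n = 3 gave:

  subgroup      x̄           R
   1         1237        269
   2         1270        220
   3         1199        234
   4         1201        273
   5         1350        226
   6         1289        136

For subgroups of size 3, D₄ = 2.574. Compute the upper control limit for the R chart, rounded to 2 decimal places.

R̄ = (269 + 220 + 234 + 273 + 226 + 136) / 6 = 1358.0000 / 6 = 226.3333
UCL_R = D₄·R̄ = 2.574 × 226.3333 = 582.5820

582.58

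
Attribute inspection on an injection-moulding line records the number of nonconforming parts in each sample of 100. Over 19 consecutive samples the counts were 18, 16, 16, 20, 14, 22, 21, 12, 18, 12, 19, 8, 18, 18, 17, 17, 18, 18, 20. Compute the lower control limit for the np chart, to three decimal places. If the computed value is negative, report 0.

p̄ = Σdᵢ / (k·n) = 322 / (19 × 100) = 0.16947
LCL = np̄ − 3·√(np̄(1−p̄)) = 16.9474 − 3 × 3.7517 = 5.6923

5.692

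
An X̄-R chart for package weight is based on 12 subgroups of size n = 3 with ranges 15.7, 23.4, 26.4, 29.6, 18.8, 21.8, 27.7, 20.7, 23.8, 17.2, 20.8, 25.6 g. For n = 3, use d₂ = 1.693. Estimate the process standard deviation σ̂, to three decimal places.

R̄ = (15.7 + 23.4 + 26.4 + 29.6 + 18.8 + 21.8 + 27.7 + 20.7 + 23.8 + 17.2 + 20.8 + 25.6) / 12 = 22.6250
σ̂ = R̄ / d₂ = 22.6250 / 1.693 = 13.3639

13.364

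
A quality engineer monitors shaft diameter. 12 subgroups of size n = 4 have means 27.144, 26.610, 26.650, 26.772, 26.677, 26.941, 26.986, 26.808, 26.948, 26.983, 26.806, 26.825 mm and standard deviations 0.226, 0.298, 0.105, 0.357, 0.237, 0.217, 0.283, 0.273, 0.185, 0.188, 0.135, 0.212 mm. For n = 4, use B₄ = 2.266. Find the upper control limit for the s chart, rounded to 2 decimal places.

0.51

s̄ = (0.226 + 0.298 + 0.105 + 0.357 + 0.237 + 0.217 + 0.283 + 0.273 + 0.185 + 0.188 + 0.135 + 0.212) / 12 = 0.2263
UCL_s = B₄·s̄ = 2.266 × 0.2263 = 0.5129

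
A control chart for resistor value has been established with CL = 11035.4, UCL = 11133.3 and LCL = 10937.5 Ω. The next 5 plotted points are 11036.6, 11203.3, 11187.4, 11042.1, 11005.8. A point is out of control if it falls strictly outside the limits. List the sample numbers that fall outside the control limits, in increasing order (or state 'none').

2, 3

Compare each point to [10937.5, 11133.3]: sample 2 = 11203.3 > UCL; sample 3 = 11187.4 > UCL.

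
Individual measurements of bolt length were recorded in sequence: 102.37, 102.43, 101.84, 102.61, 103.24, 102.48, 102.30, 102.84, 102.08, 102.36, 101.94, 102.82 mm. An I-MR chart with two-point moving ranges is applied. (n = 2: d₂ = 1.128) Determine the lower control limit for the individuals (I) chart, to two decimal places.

101.02

X̄ = (102.37 + 102.43 + 101.84 + 102.61 + 103.24 + 102.48 + 102.30 + 102.84 + 102.08 + 102.36 + 101.94 + 102.82) / 12 = 102.4425
Moving ranges: 0.06, 0.59, 0.77, 0.63, 0.76, 0.18, 0.54, 0.76, 0.28, 0.42, 0.88; M̄R̄ = 5.8700 / 11 = 0.5336
LCL = X̄ − 3·M̄R̄/d₂ = 102.4425 − 3 × 0.5336 / 1.128 = 101.0233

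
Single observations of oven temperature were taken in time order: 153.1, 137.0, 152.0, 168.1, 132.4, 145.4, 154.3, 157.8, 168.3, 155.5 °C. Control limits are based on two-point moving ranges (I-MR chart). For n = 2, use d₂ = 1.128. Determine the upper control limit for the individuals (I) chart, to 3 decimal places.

X̄ = (153.1 + 137.0 + 152.0 + 168.1 + 132.4 + 145.4 + 154.3 + 157.8 + 168.3 + 155.5) / 10 = 152.3900
Moving ranges: 16.1, 15.0, 16.1, 35.7, 13.0, 8.9, 3.5, 10.5, 12.8; M̄R̄ = 131.6000 / 9 = 14.6222
UCL = X̄ + 3·M̄R̄/d₂ = 152.3900 + 3 × 14.6222 / 1.128 = 191.2789

191.279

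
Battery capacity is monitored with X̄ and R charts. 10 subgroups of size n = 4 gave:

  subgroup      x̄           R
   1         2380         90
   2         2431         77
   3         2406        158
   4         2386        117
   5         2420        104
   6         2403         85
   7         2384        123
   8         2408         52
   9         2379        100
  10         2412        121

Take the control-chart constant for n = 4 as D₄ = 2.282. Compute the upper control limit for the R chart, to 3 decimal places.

234.361

R̄ = (90 + 77 + 158 + 117 + 104 + 85 + 123 + 52 + 100 + 121) / 10 = 1027.0000 / 10 = 102.7000
UCL_R = D₄·R̄ = 2.282 × 102.7000 = 234.3614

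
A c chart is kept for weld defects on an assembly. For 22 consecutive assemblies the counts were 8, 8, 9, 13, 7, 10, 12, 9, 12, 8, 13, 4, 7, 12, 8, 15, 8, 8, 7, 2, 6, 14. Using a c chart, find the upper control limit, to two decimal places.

18.14

c̄ = (8 + 8 + 9 + 13 + 7 + 10 + 12 + 9 + 12 + 8 + 13 + 4 + 7 + 12 + 8 + 15 + 8 + 8 + 7 + 2 + 6 + 14) / 22 = 200 / 22 = 9.0909
UCL = c̄ + 3√c̄ = 9.0909 + 3 × √9.0909 = 9.0909 + 3 × 3.0151 = 18.1362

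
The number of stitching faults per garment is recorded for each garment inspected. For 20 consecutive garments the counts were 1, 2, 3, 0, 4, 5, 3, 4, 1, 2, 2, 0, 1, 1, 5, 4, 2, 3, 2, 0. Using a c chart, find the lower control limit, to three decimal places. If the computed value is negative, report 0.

0.000

c̄ = (1 + 2 + 3 + 0 + 4 + 5 + 3 + 4 + 1 + 2 + 2 + 0 + 1 + 1 + 5 + 4 + 2 + 3 + 2 + 0) / 20 = 45 / 20 = 2.2500
LCL = c̄ − 3√c̄ = 2.2500 − 3 × 1.5000 = -2.2500 → 0 (cannot be negative)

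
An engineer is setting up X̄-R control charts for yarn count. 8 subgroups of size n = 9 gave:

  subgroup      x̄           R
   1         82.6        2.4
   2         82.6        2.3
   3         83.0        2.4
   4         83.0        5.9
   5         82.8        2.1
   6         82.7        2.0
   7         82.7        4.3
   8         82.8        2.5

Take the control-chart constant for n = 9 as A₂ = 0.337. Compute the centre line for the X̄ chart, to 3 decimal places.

82.775

X̄̄ = (82.6 + 82.6 + 83.0 + 83.0 + 82.8 + 82.7 + 82.7 + 82.8) / 8 = 662.2000 / 8 = 82.7750
CL = X̄̄ = 82.7750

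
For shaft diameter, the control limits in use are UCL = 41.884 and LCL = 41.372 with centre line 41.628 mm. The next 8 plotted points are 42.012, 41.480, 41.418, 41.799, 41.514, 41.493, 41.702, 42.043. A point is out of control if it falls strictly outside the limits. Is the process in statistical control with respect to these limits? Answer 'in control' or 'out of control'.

Compare each point to [41.372, 41.884]: sample 1 = 42.012 > UCL; sample 8 = 42.043 > UCL.

out of control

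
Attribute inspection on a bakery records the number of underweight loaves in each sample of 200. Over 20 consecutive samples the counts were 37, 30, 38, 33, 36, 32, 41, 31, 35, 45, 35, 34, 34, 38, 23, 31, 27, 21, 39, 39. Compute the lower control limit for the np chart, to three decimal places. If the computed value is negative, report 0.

p̄ = Σdᵢ / (k·n) = 679 / (20 × 200) = 0.16975
LCL = np̄ − 3·√(np̄(1−p̄)) = 33.9500 − 3 × 5.3091 = 18.0226

18.023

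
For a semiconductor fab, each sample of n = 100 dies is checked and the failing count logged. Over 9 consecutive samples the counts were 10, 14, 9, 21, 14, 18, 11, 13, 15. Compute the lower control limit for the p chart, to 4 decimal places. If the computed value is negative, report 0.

0.0351

p̄ = Σdᵢ / (k·n) = 125 / (9 × 100) = 0.13889
LCL = p̄ − 3·√(p̄(1−p̄)/n) = 0.13889 − 3 × 0.03458 = 0.03514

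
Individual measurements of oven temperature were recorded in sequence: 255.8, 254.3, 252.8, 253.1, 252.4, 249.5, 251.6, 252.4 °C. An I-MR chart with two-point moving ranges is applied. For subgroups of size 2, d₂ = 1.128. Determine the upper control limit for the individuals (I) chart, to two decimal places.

256.46

X̄ = (255.8 + 254.3 + 252.8 + 253.1 + 252.4 + 249.5 + 251.6 + 252.4) / 8 = 252.7375
Moving ranges: 1.5, 1.5, 0.3, 0.7, 2.9, 2.1, 0.8; M̄R̄ = 9.8000 / 7 = 1.4000
UCL = X̄ + 3·M̄R̄/d₂ = 252.7375 + 3 × 1.4000 / 1.128 = 256.4609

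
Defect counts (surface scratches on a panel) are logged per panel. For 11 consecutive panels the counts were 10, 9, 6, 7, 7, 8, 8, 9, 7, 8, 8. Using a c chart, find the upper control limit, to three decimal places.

c̄ = (10 + 9 + 6 + 7 + 7 + 8 + 8 + 9 + 7 + 8 + 8) / 11 = 87 / 11 = 7.9091
UCL = c̄ + 3√c̄ = 7.9091 + 3 × √7.9091 = 7.9091 + 3 × 2.8123 = 16.3460

16.346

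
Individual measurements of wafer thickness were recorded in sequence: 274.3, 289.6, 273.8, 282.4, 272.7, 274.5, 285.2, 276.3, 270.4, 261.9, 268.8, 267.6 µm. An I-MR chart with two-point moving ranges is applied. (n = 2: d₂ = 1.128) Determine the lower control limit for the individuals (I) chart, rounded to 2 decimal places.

X̄ = (274.3 + 289.6 + 273.8 + 282.4 + 272.7 + 274.5 + 285.2 + 276.3 + 270.4 + 261.9 + 268.8 + 267.6) / 12 = 274.7917
Moving ranges: 15.3, 15.8, 8.6, 9.7, 1.8, 10.7, 8.9, 5.9, 8.5, 6.9, 1.2; M̄R̄ = 93.3000 / 11 = 8.4818
LCL = X̄ − 3·M̄R̄/d₂ = 274.7917 − 3 × 8.4818 / 1.128 = 252.2336

252.23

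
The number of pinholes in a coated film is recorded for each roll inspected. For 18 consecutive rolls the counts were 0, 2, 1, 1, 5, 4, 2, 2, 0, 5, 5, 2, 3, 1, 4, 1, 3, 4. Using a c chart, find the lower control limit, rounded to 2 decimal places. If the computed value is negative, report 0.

0.00

c̄ = (0 + 2 + 1 + 1 + 5 + 4 + 2 + 2 + 0 + 5 + 5 + 2 + 3 + 1 + 4 + 1 + 3 + 4) / 18 = 45 / 18 = 2.5000
LCL = c̄ − 3√c̄ = 2.5000 − 3 × 1.5811 = -2.2434 → 0 (cannot be negative)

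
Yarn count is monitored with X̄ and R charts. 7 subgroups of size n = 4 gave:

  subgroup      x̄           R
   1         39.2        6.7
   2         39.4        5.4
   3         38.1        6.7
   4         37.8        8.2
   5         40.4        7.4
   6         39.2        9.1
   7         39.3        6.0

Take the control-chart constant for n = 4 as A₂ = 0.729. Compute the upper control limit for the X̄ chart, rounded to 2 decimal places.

44.21

X̄̄ = (39.2 + 39.4 + 38.1 + 37.8 + 40.4 + 39.2 + 39.3) / 7 = 273.4000 / 7 = 39.0571
R̄ = (6.7 + 5.4 + 6.7 + 8.2 + 7.4 + 9.1 + 6.0) / 7 = 49.5000 / 7 = 7.0714
UCL = X̄̄ + A₂·R̄ = 39.0571 + 0.729 × 7.0714 = 44.2122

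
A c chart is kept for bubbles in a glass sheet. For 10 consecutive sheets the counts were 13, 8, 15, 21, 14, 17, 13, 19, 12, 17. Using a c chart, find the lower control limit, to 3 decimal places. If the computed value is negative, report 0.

c̄ = (13 + 8 + 15 + 21 + 14 + 17 + 13 + 19 + 12 + 17) / 10 = 149 / 10 = 14.9000
LCL = c̄ − 3√c̄ = 14.9000 − 3 × 3.8601 = 3.3198

3.320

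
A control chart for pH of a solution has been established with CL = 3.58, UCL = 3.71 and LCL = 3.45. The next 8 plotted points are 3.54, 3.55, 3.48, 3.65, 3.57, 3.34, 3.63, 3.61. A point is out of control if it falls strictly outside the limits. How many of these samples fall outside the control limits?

1

Compare each point to [3.45, 3.71]: sample 6 = 3.34 < LCL.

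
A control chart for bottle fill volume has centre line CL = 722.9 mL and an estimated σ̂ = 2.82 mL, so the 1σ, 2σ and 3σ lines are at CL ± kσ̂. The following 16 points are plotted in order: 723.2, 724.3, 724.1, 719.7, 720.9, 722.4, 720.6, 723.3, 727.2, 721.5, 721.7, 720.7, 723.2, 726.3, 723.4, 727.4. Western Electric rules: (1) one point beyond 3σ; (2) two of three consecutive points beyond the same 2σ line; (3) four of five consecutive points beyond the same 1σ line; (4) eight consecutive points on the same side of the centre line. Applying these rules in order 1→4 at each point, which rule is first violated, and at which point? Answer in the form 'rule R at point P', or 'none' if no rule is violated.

none

Zone of each point (C = within 1σ̂, B = 1σ̂–2σ̂, A = 2σ̂–3σ̂, * = beyond 3σ̂; sign = side of CL): 1:+C, 2:+C, 3:+C, 4:-B, 5:-C, 6:-C, 7:-C, 8:+C, 9:+B, 10:-C, 11:-C, 12:-C, 13:+C, 14:+B, 15:+C, 16:+B
No rule fires across all 16 points.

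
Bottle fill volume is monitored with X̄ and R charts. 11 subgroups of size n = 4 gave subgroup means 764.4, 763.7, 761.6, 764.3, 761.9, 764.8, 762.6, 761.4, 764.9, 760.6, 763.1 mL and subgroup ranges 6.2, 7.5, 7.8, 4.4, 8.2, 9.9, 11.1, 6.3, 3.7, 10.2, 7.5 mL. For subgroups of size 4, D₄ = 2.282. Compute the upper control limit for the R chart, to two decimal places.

17.18

R̄ = (6.2 + 7.5 + 7.8 + 4.4 + 8.2 + 9.9 + 11.1 + 6.3 + 3.7 + 10.2 + 7.5) / 11 = 82.8000 / 11 = 7.5273
UCL_R = D₄·R̄ = 2.282 × 7.5273 = 17.1772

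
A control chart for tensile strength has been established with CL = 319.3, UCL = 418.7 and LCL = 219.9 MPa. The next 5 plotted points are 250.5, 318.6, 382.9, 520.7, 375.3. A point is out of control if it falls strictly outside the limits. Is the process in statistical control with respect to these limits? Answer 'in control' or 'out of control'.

out of control

Compare each point to [219.9, 418.7]: sample 4 = 520.7 > UCL.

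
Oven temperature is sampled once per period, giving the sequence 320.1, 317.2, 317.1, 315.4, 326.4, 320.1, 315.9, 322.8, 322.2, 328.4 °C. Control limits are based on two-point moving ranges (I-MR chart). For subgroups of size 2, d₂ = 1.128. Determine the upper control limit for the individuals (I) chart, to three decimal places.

332.351

X̄ = (320.1 + 317.2 + 317.1 + 315.4 + 326.4 + 320.1 + 315.9 + 322.8 + 322.2 + 328.4) / 10 = 320.5600
Moving ranges: 2.9, 0.1, 1.7, 11.0, 6.3, 4.2, 6.9, 0.6, 6.2; M̄R̄ = 39.9000 / 9 = 4.4333
UCL = X̄ + 3·M̄R̄/d₂ = 320.5600 + 3 × 4.4333 / 1.128 = 332.3508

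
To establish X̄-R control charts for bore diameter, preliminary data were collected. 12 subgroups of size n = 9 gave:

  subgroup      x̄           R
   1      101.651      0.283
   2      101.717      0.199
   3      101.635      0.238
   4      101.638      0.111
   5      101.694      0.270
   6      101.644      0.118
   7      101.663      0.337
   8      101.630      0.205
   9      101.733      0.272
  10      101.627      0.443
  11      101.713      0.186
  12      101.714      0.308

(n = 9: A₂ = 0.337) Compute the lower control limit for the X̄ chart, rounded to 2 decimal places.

101.59

X̄̄ = (101.651 + 101.717 + 101.635 + 101.638 + 101.694 + 101.644 + 101.663 + 101.630 + 101.733 + 101.627 + 101.713 + 101.714) / 12 = 1220.0590 / 12 = 101.6716
R̄ = (0.283 + 0.199 + 0.238 + 0.111 + 0.270 + 0.118 + 0.337 + 0.205 + 0.272 + 0.443 + 0.186 + 0.308) / 12 = 2.9700 / 12 = 0.2475
LCL = X̄̄ − A₂·R̄ = 101.6716 − 0.337 × 0.2475 = 101.5882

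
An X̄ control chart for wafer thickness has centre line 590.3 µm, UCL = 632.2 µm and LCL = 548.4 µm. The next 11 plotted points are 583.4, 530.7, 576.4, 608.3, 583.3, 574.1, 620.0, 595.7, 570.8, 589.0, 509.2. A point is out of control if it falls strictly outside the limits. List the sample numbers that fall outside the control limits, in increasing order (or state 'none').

Compare each point to [548.4, 632.2]: sample 2 = 530.7 < LCL; sample 11 = 509.2 < LCL.

2, 11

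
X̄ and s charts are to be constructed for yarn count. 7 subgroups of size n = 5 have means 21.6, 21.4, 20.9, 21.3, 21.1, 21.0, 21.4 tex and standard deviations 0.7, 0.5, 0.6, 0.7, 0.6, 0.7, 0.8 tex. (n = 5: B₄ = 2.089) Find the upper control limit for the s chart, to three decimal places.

s̄ = (0.7 + 0.5 + 0.6 + 0.7 + 0.6 + 0.7 + 0.8) / 7 = 0.6571
UCL_s = B₄·s̄ = 2.089 × 0.6571 = 1.3728

1.373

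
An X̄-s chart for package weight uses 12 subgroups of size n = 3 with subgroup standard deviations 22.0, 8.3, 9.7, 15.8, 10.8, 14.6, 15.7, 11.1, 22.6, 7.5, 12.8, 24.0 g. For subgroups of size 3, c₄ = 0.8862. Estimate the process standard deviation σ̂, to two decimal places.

s̄ = (22.0 + 8.3 + 9.7 + 15.8 + 10.8 + 14.6 + 15.7 + 11.1 + 22.6 + 7.5 + 12.8 + 24.0) / 12 = 14.5750
σ̂ = s̄ / c₄ = 14.5750 / 0.8862 = 16.4466

16.45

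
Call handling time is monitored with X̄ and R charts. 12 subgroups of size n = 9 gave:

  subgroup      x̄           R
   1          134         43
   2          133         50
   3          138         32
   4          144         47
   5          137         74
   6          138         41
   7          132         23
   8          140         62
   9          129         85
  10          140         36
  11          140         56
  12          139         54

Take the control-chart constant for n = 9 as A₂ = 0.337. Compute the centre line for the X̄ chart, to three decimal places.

137.000

X̄̄ = (134 + 133 + 138 + 144 + 137 + 138 + 132 + 140 + 129 + 140 + 140 + 139) / 12 = 1644.0000 / 12 = 137.0000
CL = X̄̄ = 137.0000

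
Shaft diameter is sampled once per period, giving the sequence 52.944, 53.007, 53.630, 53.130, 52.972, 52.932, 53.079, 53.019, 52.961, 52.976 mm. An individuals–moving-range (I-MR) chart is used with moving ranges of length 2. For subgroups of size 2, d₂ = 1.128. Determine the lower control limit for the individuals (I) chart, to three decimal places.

X̄ = (52.944 + 53.007 + 53.630 + 53.130 + 52.972 + 52.932 + 53.079 + 53.019 + 52.961 + 52.976) / 10 = 53.0650
Moving ranges: 0.063, 0.623, 0.500, 0.158, 0.040, 0.147, 0.060, 0.058, 0.015; M̄R̄ = 1.6640 / 9 = 0.1849
LCL = X̄ − 3·M̄R̄/d₂ = 53.0650 − 3 × 0.1849 / 1.128 = 52.5733

52.573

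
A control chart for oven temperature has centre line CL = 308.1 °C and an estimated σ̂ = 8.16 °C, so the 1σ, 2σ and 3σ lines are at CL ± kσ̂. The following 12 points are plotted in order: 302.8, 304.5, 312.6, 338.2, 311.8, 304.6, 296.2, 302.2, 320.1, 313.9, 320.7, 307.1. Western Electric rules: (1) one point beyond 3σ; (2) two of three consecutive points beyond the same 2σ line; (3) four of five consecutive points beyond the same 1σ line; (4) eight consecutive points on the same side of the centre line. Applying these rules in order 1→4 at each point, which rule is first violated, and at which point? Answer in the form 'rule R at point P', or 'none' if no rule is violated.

Zone of each point (C = within 1σ̂, B = 1σ̂–2σ̂, A = 2σ̂–3σ̂, * = beyond 3σ̂; sign = side of CL): 1:-C, 2:-C, 3:+C, 4:+*, 5:+C, 6:-C, 7:-B, 8:-C, 9:+B, 10:+C, 11:+B, 12:-C
Rule 1 (one point beyond the 3σ limits) is satisfied at point 4.

rule 1 at point 4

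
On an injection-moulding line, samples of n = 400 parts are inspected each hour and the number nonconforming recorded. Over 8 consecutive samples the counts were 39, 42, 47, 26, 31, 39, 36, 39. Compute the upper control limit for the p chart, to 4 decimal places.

p̄ = Σdᵢ / (k·n) = 299 / (8 × 400) = 0.09344
UCL = p̄ + 3·√(p̄(1−p̄)/n) = 0.09344 + 3 × √(0.09344×0.90656/400) = 0.09344 + 3 × 0.01455 = 0.13709

0.1371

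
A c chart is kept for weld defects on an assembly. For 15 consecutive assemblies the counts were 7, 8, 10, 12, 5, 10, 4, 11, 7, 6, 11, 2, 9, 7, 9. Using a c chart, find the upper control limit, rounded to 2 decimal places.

c̄ = (7 + 8 + 10 + 12 + 5 + 10 + 4 + 11 + 7 + 6 + 11 + 2 + 9 + 7 + 9) / 15 = 118 / 15 = 7.8667
UCL = c̄ + 3√c̄ = 7.8667 + 3 × √7.8667 = 7.8667 + 3 × 2.8048 = 16.2809

16.28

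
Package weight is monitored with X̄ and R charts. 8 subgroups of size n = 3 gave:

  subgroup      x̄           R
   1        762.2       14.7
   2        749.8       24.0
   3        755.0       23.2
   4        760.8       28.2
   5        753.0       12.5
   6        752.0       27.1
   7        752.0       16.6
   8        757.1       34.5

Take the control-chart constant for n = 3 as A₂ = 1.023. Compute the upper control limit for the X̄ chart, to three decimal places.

X̄̄ = (762.2 + 749.8 + 755.0 + 760.8 + 753.0 + 752.0 + 752.0 + 757.1) / 8 = 6041.9000 / 8 = 755.2375
R̄ = (14.7 + 24.0 + 23.2 + 28.2 + 12.5 + 27.1 + 16.6 + 34.5) / 8 = 180.8000 / 8 = 22.6000
UCL = X̄̄ + A₂·R̄ = 755.2375 + 1.023 × 22.6000 = 778.3573

778.357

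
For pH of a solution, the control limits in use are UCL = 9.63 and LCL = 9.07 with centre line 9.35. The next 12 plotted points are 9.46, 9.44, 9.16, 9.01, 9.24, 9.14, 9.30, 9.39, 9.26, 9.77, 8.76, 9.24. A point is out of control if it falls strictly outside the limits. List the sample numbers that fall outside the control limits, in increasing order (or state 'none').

Compare each point to [9.07, 9.63]: sample 4 = 9.01 < LCL; sample 10 = 9.77 > UCL; sample 11 = 8.76 < LCL.

4, 10, 11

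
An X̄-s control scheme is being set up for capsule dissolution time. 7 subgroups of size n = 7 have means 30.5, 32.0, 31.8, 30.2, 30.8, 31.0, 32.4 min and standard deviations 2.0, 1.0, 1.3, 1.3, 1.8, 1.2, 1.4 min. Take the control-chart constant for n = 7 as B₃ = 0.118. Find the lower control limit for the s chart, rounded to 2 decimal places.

0.17

s̄ = (2.0 + 1.0 + 1.3 + 1.3 + 1.8 + 1.2 + 1.4) / 7 = 1.4286
LCL_s = B₃·s̄ = 0.118 × 1.4286 = 0.1686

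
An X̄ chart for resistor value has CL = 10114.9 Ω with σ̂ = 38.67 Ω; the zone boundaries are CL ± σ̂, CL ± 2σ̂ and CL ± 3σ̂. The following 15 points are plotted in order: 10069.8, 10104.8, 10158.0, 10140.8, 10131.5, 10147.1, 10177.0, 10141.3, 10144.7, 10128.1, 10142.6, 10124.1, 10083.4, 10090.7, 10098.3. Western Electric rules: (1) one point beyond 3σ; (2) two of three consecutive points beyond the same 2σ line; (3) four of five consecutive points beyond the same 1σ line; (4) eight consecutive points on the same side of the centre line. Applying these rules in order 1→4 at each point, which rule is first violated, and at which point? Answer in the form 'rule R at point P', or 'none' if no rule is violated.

rule 4 at point 10

Zone of each point (C = within 1σ̂, B = 1σ̂–2σ̂, A = 2σ̂–3σ̂, * = beyond 3σ̂; sign = side of CL): 1:-B, 2:-C, 3:+B, 4:+C, 5:+C, 6:+C, 7:+B, 8:+C, 9:+C, 10:+C, 11:+C, 12:+C, 13:-C, 14:-C, 15:-C
Rule 4 (eight consecutive points on the same side of the centre line) is satisfied at point 10.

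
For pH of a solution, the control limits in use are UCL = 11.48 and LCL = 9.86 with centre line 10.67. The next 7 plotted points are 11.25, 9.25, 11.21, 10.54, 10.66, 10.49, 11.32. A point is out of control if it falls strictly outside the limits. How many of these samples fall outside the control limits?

1

Compare each point to [9.86, 11.48]: sample 2 = 9.25 < LCL.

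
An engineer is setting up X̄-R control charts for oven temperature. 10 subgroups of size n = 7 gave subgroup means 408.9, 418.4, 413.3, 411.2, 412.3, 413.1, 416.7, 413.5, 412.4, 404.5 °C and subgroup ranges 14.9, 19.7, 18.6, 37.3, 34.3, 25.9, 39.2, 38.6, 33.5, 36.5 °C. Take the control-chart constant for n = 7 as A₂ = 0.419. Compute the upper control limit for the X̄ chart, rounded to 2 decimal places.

424.94

X̄̄ = (408.9 + 418.4 + 413.3 + 411.2 + 412.3 + 413.1 + 416.7 + 413.5 + 412.4 + 404.5) / 10 = 4124.3000 / 10 = 412.4300
R̄ = (14.9 + 19.7 + 18.6 + 37.3 + 34.3 + 25.9 + 39.2 + 38.6 + 33.5 + 36.5) / 10 = 298.5000 / 10 = 29.8500
UCL = X̄̄ + A₂·R̄ = 412.4300 + 0.419 × 29.8500 = 424.9372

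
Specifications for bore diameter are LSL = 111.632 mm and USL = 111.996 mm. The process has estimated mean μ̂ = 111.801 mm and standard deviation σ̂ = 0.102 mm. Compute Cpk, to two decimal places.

Cpu = (USL − μ̂) / (3σ̂) = (111.996 − 111.801) / (3 × 0.102) = 0.6373; Cpl = (μ̂ − LSL) / (3σ̂) = (111.801 − 111.632) / (3 × 0.102) = 0.5523; Cpk = min(Cpu, Cpl) = 0.5523

0.55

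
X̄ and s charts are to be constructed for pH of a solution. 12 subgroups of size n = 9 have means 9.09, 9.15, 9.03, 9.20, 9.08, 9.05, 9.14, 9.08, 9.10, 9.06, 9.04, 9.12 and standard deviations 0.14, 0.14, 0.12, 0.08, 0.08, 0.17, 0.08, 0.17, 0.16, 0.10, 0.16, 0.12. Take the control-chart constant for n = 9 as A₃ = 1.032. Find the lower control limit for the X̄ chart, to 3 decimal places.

X̄̄ = (9.09 + 9.15 + 9.03 + 9.20 + 9.08 + 9.05 + 9.14 + 9.08 + 9.10 + 9.06 + 9.04 + 9.12) / 12 = 9.0950
s̄ = (0.14 + 0.14 + 0.12 + 0.08 + 0.08 + 0.17 + 0.08 + 0.17 + 0.16 + 0.10 + 0.16 + 0.12) / 12 = 0.1267
LCL = X̄̄ − A₃·s̄ = 9.0950 − 1.032 × 0.1267 = 8.9643

8.964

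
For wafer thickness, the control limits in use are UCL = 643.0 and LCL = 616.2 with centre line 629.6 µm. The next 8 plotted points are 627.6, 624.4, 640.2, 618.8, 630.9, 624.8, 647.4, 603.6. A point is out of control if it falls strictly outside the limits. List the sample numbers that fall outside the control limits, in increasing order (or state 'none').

Compare each point to [616.2, 643.0]: sample 7 = 647.4 > UCL; sample 8 = 603.6 < LCL.

7, 8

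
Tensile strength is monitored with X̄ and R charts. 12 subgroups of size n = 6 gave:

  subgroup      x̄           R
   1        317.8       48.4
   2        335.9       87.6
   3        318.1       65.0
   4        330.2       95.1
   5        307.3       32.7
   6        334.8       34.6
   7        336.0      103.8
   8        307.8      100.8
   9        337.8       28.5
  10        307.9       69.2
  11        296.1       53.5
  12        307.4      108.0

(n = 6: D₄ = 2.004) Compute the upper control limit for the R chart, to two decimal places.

138.14

R̄ = (48.4 + 87.6 + 65.0 + 95.1 + 32.7 + 34.6 + 103.8 + 100.8 + 28.5 + 69.2 + 53.5 + 108.0) / 12 = 827.2000 / 12 = 68.9333
UCL_R = D₄·R̄ = 2.004 × 68.9333 = 138.1424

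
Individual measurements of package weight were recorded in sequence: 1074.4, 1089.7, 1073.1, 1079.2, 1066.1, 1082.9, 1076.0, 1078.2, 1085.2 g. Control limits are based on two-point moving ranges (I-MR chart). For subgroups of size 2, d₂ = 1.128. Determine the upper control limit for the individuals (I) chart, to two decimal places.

1106.24

X̄ = (1074.4 + 1089.7 + 1073.1 + 1079.2 + 1066.1 + 1082.9 + 1076.0 + 1078.2 + 1085.2) / 9 = 1078.3111
Moving ranges: 15.3, 16.6, 6.1, 13.1, 16.8, 6.9, 2.2, 7.0; M̄R̄ = 84.0000 / 8 = 10.5000
UCL = X̄ + 3·M̄R̄/d₂ = 1078.3111 + 3 × 10.5000 / 1.128 = 1106.2366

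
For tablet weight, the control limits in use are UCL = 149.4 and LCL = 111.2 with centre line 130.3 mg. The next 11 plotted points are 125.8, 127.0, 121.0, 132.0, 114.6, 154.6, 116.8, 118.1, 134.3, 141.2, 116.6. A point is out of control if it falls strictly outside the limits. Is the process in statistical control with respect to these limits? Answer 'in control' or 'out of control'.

Compare each point to [111.2, 149.4]: sample 6 = 154.6 > UCL.

out of control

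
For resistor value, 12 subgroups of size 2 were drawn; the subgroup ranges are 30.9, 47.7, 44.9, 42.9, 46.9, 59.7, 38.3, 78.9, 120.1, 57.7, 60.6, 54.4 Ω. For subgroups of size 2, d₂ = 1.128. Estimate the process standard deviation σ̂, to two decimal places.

50.46

R̄ = (30.9 + 47.7 + 44.9 + 42.9 + 46.9 + 59.7 + 38.3 + 78.9 + 120.1 + 57.7 + 60.6 + 54.4) / 12 = 56.9167
σ̂ = R̄ / d₂ = 56.9167 / 1.128 = 50.4580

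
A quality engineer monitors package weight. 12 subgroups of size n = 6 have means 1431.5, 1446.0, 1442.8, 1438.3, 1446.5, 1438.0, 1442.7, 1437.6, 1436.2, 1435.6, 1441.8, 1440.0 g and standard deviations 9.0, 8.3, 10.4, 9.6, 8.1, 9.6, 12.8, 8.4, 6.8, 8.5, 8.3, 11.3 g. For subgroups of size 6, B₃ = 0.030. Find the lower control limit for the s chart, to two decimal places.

s̄ = (9.0 + 8.3 + 10.4 + 9.6 + 8.1 + 9.6 + 12.8 + 8.4 + 6.8 + 8.5 + 8.3 + 11.3) / 12 = 9.2583
LCL_s = B₃·s̄ = 0.030 × 9.2583 = 0.2778

0.28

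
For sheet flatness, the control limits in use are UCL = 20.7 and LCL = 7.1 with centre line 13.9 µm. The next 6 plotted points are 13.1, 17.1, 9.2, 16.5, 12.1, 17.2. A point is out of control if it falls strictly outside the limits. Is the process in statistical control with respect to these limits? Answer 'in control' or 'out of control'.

in control

All 6 points lie within [7.1, 20.7].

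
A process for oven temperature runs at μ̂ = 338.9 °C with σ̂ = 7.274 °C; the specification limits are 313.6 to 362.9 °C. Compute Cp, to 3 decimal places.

Cp = (USL − LSL) / (6σ̂) = (362.9 − 313.6) / (6 × 7.274) = 49.3000 / 43.6440 = 1.1296

1.130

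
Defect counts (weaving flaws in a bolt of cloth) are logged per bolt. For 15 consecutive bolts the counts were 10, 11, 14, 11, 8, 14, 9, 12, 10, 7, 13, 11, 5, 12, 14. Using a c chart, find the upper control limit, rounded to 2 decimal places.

20.56

c̄ = (10 + 11 + 14 + 11 + 8 + 14 + 9 + 12 + 10 + 7 + 13 + 11 + 5 + 12 + 14) / 15 = 161 / 15 = 10.7333
UCL = c̄ + 3√c̄ = 10.7333 + 3 × √10.7333 = 10.7333 + 3 × 3.2762 = 20.5619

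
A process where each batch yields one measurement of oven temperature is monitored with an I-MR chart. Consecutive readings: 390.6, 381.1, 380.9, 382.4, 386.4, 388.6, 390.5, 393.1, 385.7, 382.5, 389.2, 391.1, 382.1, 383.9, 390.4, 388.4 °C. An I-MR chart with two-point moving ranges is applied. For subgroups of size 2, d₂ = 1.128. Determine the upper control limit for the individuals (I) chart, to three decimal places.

X̄ = (390.6 + 381.1 + 380.9 + 382.4 + 386.4 + 388.6 + 390.5 + 393.1 + 385.7 + 382.5 + 389.2 + 391.1 + 382.1 + 383.9 + 390.4 + 388.4) / 16 = 386.6812
Moving ranges: 9.5, 0.2, 1.5, 4.0, 2.2, 1.9, 2.6, 7.4, 3.2, 6.7, 1.9, 9.0, 1.8, 6.5, 2.0; M̄R̄ = 60.4000 / 15 = 4.0267
UCL = X̄ + 3·M̄R̄/d₂ = 386.6812 + 3 × 4.0267 / 1.128 = 397.3905

397.390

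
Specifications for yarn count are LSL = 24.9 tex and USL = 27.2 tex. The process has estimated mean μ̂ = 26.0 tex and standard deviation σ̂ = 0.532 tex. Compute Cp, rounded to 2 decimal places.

0.72

Cp = (USL − LSL) / (6σ̂) = (27.2 − 24.9) / (6 × 0.532) = 2.3000 / 3.1920 = 0.7206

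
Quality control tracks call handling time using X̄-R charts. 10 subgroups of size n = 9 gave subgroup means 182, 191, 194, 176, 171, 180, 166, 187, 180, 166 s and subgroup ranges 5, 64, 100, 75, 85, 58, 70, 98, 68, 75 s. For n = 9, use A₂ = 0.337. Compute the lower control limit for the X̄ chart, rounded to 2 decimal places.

155.78

X̄̄ = (182 + 191 + 194 + 176 + 171 + 180 + 166 + 187 + 180 + 166) / 10 = 1793.0000 / 10 = 179.3000
R̄ = (5 + 64 + 100 + 75 + 85 + 58 + 70 + 98 + 68 + 75) / 10 = 698.0000 / 10 = 69.8000
LCL = X̄̄ − A₂·R̄ = 179.3000 − 0.337 × 69.8000 = 155.7774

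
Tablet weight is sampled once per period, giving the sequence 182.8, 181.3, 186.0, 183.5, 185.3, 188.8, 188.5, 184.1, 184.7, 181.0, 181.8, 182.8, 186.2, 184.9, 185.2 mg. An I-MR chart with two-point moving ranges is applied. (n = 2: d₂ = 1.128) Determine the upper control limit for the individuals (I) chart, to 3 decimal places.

190.121

X̄ = (182.8 + 181.3 + 186.0 + 183.5 + 185.3 + 188.8 + 188.5 + 184.1 + 184.7 + 181.0 + 181.8 + 182.8 + 186.2 + 184.9 + 185.2) / 15 = 184.4600
Moving ranges: 1.5, 4.7, 2.5, 1.8, 3.5, 0.3, 4.4, 0.6, 3.7, 0.8, 1.0, 3.4, 1.3, 0.3; M̄R̄ = 29.8000 / 14 = 2.1286
UCL = X̄ + 3·M̄R̄/d₂ = 184.4600 + 3 × 2.1286 / 1.128 = 190.1211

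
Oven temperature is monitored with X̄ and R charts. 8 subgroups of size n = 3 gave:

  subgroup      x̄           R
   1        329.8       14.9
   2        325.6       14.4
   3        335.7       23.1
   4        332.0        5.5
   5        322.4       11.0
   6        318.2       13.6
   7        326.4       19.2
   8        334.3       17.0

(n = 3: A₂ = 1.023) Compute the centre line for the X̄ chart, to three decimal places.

X̄̄ = (329.8 + 325.6 + 335.7 + 332.0 + 322.4 + 318.2 + 326.4 + 334.3) / 8 = 2624.4000 / 8 = 328.0500
CL = X̄̄ = 328.0500

328.050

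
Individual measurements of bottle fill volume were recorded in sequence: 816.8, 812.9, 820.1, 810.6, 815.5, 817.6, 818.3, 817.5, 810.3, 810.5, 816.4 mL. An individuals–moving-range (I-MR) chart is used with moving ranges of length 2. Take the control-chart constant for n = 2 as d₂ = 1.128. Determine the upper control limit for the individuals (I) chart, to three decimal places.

826.413

X̄ = (816.8 + 812.9 + 820.1 + 810.6 + 815.5 + 817.6 + 818.3 + 817.5 + 810.3 + 810.5 + 816.4) / 11 = 815.1364
Moving ranges: 3.9, 7.2, 9.5, 4.9, 2.1, 0.7, 0.8, 7.2, 0.2, 5.9; M̄R̄ = 42.4000 / 10 = 4.2400
UCL = X̄ + 3·M̄R̄/d₂ = 815.1364 + 3 × 4.2400 / 1.128 = 826.4130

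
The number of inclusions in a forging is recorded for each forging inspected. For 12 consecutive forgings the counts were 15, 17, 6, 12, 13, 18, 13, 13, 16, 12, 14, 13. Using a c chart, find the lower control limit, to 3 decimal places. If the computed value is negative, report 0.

c̄ = (15 + 17 + 6 + 12 + 13 + 18 + 13 + 13 + 16 + 12 + 14 + 13) / 12 = 162 / 12 = 13.5000
LCL = c̄ − 3√c̄ = 13.5000 − 3 × 3.6742 = 2.4773

2.477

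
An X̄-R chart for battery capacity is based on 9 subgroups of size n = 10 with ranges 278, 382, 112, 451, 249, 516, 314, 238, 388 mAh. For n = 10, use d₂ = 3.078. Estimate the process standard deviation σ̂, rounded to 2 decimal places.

105.70

R̄ = (278 + 382 + 112 + 451 + 249 + 516 + 314 + 238 + 388) / 9 = 325.3333
σ̂ = R̄ / d₂ = 325.3333 / 3.078 = 105.6963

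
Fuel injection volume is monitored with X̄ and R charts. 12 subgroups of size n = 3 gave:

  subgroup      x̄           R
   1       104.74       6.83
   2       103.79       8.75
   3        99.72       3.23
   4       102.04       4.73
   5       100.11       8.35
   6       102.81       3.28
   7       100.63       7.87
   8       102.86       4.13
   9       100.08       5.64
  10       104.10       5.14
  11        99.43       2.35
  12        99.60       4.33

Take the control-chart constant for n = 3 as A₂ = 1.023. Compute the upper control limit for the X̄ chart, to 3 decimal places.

X̄̄ = (104.74 + 103.79 + 99.72 + 102.04 + 100.11 + 102.81 + 100.63 + 102.86 + 100.08 + 104.10 + 99.43 + 99.60) / 12 = 1219.9100 / 12 = 101.6592
R̄ = (6.83 + 8.75 + 3.23 + 4.73 + 8.35 + 3.28 + 7.87 + 4.13 + 5.64 + 5.14 + 2.35 + 4.33) / 12 = 64.6300 / 12 = 5.3858
UCL = X̄̄ + A₂·R̄ = 101.6592 + 1.023 × 5.3858 = 107.1689

107.169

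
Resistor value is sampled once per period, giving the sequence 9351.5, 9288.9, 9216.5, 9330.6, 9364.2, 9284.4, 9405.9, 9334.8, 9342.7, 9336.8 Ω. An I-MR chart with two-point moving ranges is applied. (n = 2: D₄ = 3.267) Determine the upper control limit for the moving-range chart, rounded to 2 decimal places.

206.51

Moving ranges: 62.6, 72.4, 114.1, 33.6, 79.8, 121.5, 71.1, 7.9, 5.9; M̄R̄ = 568.9000 / 9 = 63.2111
UCL_MR = D₄·M̄R̄ = 3.267 × 63.2111 = 206.5107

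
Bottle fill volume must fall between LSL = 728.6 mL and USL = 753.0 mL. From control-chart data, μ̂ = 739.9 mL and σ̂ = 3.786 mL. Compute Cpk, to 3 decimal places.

Cpu = (USL − μ̂) / (3σ̂) = (753.0 − 739.9) / (3 × 3.786) = 1.1534; Cpl = (μ̂ − LSL) / (3σ̂) = (739.9 − 728.6) / (3 × 3.786) = 0.9949; Cpk = min(Cpu, Cpl) = 0.9949

0.995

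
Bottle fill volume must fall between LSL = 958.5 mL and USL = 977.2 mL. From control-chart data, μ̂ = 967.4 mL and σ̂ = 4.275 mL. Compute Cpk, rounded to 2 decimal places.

0.69

Cpu = (USL − μ̂) / (3σ̂) = (977.2 − 967.4) / (3 × 4.275) = 0.7641; Cpl = (μ̂ − LSL) / (3σ̂) = (967.4 − 958.5) / (3 × 4.275) = 0.6940; Cpk = min(Cpu, Cpl) = 0.6940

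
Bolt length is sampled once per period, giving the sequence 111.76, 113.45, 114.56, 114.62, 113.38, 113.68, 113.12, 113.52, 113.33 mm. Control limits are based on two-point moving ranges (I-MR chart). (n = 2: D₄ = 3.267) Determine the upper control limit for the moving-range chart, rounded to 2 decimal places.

Moving ranges: 1.69, 1.11, 0.06, 1.24, 0.30, 0.56, 0.40, 0.19; M̄R̄ = 5.5500 / 8 = 0.6937
UCL_MR = D₄·M̄R̄ = 3.267 × 0.6937 = 2.2665

2.27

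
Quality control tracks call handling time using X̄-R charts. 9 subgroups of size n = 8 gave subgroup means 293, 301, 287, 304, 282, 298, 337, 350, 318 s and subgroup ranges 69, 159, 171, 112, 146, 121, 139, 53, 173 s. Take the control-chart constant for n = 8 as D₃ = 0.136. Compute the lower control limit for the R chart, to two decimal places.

R̄ = (69 + 159 + 171 + 112 + 146 + 121 + 139 + 53 + 173) / 9 = 1143.0000 / 9 = 127.0000
LCL_R = D₃·R̄ = 0.136 × 127.0000 = 17.2720

17.27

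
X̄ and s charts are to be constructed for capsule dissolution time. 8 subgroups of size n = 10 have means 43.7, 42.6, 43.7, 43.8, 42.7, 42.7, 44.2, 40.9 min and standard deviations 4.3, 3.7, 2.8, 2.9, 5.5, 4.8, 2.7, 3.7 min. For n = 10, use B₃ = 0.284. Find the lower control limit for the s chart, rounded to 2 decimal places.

1.08

s̄ = (4.3 + 3.7 + 2.8 + 2.9 + 5.5 + 4.8 + 2.7 + 3.7) / 8 = 3.8000
LCL_s = B₃·s̄ = 0.284 × 3.8000 = 1.0792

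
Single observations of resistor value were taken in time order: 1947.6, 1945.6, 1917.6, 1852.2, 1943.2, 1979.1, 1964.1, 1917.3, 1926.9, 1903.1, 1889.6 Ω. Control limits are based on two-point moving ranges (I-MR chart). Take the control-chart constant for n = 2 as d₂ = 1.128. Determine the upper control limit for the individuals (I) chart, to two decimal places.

2014.06

X̄ = (1947.6 + 1945.6 + 1917.6 + 1852.2 + 1943.2 + 1979.1 + 1964.1 + 1917.3 + 1926.9 + 1903.1 + 1889.6) / 11 = 1926.0273
Moving ranges: 2.0, 28.0, 65.4, 91.0, 35.9, 15.0, 46.8, 9.6, 23.8, 13.5; M̄R̄ = 331.0000 / 10 = 33.1000
UCL = X̄ + 3·M̄R̄/d₂ = 1926.0273 + 3 × 33.1000 / 1.128 = 2014.0592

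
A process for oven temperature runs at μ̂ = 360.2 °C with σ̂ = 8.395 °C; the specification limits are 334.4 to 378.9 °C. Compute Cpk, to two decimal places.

Cpu = (USL − μ̂) / (3σ̂) = (378.9 − 360.2) / (3 × 8.395) = 0.7425; Cpl = (μ̂ − LSL) / (3σ̂) = (360.2 − 334.4) / (3 × 8.395) = 1.0244; Cpk = min(Cpu, Cpl) = 0.7425

0.74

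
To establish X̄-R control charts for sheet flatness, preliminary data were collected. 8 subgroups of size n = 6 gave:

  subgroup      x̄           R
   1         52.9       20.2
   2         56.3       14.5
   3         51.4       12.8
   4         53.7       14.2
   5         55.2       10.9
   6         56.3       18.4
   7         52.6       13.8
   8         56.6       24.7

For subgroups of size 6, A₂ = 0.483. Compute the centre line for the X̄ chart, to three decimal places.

X̄̄ = (52.9 + 56.3 + 51.4 + 53.7 + 55.2 + 56.3 + 52.6 + 56.6) / 8 = 435.0000 / 8 = 54.3750
CL = X̄̄ = 54.3750

54.375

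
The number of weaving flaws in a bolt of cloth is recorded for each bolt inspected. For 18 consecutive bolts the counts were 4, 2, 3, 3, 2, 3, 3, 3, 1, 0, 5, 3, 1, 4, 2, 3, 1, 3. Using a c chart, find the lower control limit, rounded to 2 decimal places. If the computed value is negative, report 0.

c̄ = (4 + 2 + 3 + 3 + 2 + 3 + 3 + 3 + 1 + 0 + 5 + 3 + 1 + 4 + 2 + 3 + 1 + 3) / 18 = 46 / 18 = 2.5556
LCL = c̄ − 3√c̄ = 2.5556 − 3 × 1.5986 = -2.2403 → 0 (cannot be negative)

0.00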